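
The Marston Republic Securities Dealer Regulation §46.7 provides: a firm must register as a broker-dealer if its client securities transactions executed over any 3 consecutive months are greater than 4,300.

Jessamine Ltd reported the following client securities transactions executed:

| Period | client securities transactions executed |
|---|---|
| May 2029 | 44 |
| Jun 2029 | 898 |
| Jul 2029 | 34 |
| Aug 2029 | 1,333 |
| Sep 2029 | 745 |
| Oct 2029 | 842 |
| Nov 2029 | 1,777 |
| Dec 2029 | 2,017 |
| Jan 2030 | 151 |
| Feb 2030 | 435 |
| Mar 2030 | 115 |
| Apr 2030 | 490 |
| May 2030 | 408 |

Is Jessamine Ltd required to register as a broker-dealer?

Yes

May 2029–Jul 2029: 44 + 898 + 34 = 976 (under)
Jun 2029–Aug 2029: 898 + 34 + 1,333 = 2,265 (under)
Jul 2029–Sep 2029: 34 + 1,333 + 745 = 2,112 (under)
Aug 2029–Oct 2029: 1,333 + 745 + 842 = 2,920 (under)
Sep 2029–Nov 2029: 745 + 842 + 1,777 = 3,364 (under)
Oct 2029–Dec 2029: 842 + 1,777 + 2,017 = 4,636 (over)
Nov 2029–Jan 2030: 1,777 + 2,017 + 151 = 3,945 (under)
Dec 2029–Feb 2030: 2,017 + 151 + 435 = 2,603 (under)
Jan 2030–Mar 2030: 151 + 435 + 115 = 701 (under)
Feb 2030–Apr 2030: 435 + 115 + 490 = 1,040 (under)
Mar 2030–May 2030: 115 + 490 + 408 = 1,013 (under)
At least one window exceeds 4,300.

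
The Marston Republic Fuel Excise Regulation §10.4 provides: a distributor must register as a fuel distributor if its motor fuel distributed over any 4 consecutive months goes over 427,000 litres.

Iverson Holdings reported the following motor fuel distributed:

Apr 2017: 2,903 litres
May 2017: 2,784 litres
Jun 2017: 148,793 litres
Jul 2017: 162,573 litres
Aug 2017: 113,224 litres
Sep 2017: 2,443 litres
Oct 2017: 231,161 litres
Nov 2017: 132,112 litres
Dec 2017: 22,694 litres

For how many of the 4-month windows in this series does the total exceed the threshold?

4

Apr 2017–Jul 2017: 2,903 litres + 2,784 litres + 148,793 litres + 162,573 litres = 317,053 litres (under)
May 2017–Aug 2017: 2,784 litres + 148,793 litres + 162,573 litres + 113,224 litres = 427,374 litres (over)
Jun 2017–Sep 2017: 148,793 litres + 162,573 litres + 113,224 litres + 2,443 litres = 427,033 litres (over)
Jul 2017–Oct 2017: 162,573 litres + 113,224 litres + 2,443 litres + 231,161 litres = 509,401 litres (over)
Aug 2017–Nov 2017: 113,224 litres + 2,443 litres + 231,161 litres + 132,112 litres = 478,940 litres (over)
Sep 2017–Dec 2017: 2,443 litres + 231,161 litres + 132,112 litres + 22,694 litres = 388,410 litres (under)
4 windows exceed the threshold.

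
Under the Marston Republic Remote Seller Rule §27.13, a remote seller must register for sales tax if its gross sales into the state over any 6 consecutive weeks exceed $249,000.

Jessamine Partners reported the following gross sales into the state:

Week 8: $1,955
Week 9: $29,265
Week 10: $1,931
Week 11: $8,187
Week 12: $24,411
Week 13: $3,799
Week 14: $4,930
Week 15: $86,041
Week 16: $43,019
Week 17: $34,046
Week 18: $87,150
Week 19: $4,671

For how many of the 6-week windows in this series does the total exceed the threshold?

Week 8–Week 13: $1,955 + $29,265 + $1,931 + $8,187 + $24,411 + $3,799 = $69,548 (under)
Week 9–Week 14: $29,265 + $1,931 + $8,187 + $24,411 + $3,799 + $4,930 = $72,523 (under)
Week 10–Week 15: $1,931 + $8,187 + $24,411 + $3,799 + $4,930 + $86,041 = $129,299 (under)
Week 11–Week 16: $8,187 + $24,411 + $3,799 + $4,930 + $86,041 + $43,019 = $170,387 (under)
Week 12–Week 17: $24,411 + $3,799 + $4,930 + $86,041 + $43,019 + $34,046 = $196,246 (under)
Week 13–Week 18: $3,799 + $4,930 + $86,041 + $43,019 + $34,046 + $87,150 = $258,985 (over)
Week 14–Week 19: $4,930 + $86,041 + $43,019 + $34,046 + $87,150 + $4,671 = $259,857 (over)
2 windows exceed the threshold.

2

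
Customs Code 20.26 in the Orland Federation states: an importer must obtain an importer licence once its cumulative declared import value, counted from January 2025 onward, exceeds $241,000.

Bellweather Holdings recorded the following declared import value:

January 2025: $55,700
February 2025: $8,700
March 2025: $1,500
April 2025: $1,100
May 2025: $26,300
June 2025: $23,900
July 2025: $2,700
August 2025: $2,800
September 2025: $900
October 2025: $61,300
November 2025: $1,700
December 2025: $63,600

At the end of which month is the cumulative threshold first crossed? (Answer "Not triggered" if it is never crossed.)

Through January 2025: $55,700
Through February 2025: $64,400
Through March 2025: $65,900
Through April 2025: $67,000
Through May 2025: $93,300
Through June 2025: $117,200
Through July 2025: $119,900
Through August 2025: $122,700
Through September 2025: $123,600
Through October 2025: $184,900
Through November 2025: $186,600
Through December 2025: $250,200 ← exceeds threshold

December 2025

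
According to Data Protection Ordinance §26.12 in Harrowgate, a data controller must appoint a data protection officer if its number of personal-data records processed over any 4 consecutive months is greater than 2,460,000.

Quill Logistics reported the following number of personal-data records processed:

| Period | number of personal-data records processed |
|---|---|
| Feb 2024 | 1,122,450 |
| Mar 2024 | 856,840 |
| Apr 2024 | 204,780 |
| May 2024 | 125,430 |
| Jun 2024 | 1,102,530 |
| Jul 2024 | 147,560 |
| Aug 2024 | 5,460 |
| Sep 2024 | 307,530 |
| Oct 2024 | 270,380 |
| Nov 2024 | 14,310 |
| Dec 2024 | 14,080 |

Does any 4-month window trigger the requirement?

Feb 2024–May 2024: 1,122,450 + 856,840 + 204,780 + 125,430 = 2,309,500 (under)
Mar 2024–Jun 2024: 856,840 + 204,780 + 125,430 + 1,102,530 = 2,289,580 (under)
Apr 2024–Jul 2024: 204,780 + 125,430 + 1,102,530 + 147,560 = 1,580,300 (under)
May 2024–Aug 2024: 125,430 + 1,102,530 + 147,560 + 5,460 = 1,380,980 (under)
Jun 2024–Sep 2024: 1,102,530 + 147,560 + 5,460 + 307,530 = 1,563,080 (under)
Jul 2024–Oct 2024: 147,560 + 5,460 + 307,530 + 270,380 = 730,930 (under)
Aug 2024–Nov 2024: 5,460 + 307,530 + 270,380 + 14,310 = 597,680 (under)
Sep 2024–Dec 2024: 307,530 + 270,380 + 14,310 + 14,080 = 606,300 (under)
No window exceeds 2,460,000.

No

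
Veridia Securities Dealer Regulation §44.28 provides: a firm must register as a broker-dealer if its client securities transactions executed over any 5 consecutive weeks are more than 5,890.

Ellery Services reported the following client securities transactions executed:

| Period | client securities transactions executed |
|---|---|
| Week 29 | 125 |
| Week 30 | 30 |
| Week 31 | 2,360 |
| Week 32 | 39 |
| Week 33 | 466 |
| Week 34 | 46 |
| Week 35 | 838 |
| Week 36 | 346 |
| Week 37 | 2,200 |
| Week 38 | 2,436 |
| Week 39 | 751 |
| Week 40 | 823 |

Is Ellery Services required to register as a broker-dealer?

Week 29–Week 33: 125 + 30 + 2,360 + 39 + 466 = 3,020 (under)
Week 30–Week 34: 30 + 2,360 + 39 + 466 + 46 = 2,941 (under)
Week 31–Week 35: 2,360 + 39 + 466 + 46 + 838 = 3,749 (under)
Week 32–Week 36: 39 + 466 + 46 + 838 + 346 = 1,735 (under)
Week 33–Week 37: 466 + 46 + 838 + 346 + 2,200 = 3,896 (under)
Week 34–Week 38: 46 + 838 + 346 + 2,200 + 2,436 = 5,866 (under)
Week 35–Week 39: 838 + 346 + 2,200 + 2,436 + 751 = 6,571 (over)
Week 36–Week 40: 346 + 2,200 + 2,436 + 751 + 823 = 6,556 (over)
At least one window exceeds 5,890.

Yes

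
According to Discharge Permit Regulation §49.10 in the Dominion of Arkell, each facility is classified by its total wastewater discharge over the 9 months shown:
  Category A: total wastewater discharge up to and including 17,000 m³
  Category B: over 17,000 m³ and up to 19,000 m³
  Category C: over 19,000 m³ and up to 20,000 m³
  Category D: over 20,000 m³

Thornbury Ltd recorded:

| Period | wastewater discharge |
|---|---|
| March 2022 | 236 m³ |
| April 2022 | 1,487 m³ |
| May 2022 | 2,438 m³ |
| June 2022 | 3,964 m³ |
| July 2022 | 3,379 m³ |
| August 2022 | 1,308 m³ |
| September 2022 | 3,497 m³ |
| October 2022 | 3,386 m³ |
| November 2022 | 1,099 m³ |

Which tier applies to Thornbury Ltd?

Category D

Total wastewater discharge: 236 m³ + 1,487 m³ + 2,438 m³ + 3,964 m³ + 3,379 m³ + 1,308 m³ + 3,497 m³ + 3,386 m³ + 1,099 m³ = 20,794 m³.
20,794 m³ > 20,000 m³, so Category D applies.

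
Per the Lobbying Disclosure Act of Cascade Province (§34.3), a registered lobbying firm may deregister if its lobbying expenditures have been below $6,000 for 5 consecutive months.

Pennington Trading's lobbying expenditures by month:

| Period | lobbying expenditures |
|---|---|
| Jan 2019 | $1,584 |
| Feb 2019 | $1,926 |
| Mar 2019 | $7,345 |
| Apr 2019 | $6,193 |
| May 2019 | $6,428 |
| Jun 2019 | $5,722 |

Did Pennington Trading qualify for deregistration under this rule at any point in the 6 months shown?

No

Months below $6,000: Jan 2019, Feb 2019, Jun 2019.
Longest run of consecutive months below the threshold: 2.
2 < 5, so Pennington Trading never became eligible.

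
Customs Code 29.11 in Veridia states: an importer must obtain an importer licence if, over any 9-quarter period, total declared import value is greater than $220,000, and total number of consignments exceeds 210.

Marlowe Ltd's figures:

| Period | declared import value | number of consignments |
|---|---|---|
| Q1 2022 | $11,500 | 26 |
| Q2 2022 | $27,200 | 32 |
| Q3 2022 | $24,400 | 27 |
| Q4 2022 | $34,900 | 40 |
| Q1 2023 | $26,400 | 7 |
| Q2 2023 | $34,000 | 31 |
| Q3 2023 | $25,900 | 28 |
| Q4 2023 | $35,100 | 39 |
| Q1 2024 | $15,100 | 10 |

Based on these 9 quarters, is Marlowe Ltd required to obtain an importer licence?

Yes

Total declared import value: $11,500 + $27,200 + $24,400 + $34,900 + $26,400 + $34,000 + $25,900 + $35,100 + $15,100 = $234,500 (> $220,000).
Total number of consignments: 26 + 32 + 27 + 40 + 7 + 31 + 28 + 39 + 10 = 240 (> 210).
The test is 'and': both thresholds are exceeded.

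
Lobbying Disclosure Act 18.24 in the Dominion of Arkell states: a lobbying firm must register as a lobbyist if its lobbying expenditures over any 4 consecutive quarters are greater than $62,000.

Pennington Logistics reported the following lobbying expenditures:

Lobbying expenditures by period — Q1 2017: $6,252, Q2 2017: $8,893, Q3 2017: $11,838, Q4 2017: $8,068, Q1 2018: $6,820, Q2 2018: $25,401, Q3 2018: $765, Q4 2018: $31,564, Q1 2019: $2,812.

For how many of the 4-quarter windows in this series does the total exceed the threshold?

Q1 2017–Q4 2017: $6,252 + $8,893 + $11,838 + $8,068 = $35,051 (under)
Q2 2017–Q1 2018: $8,893 + $11,838 + $8,068 + $6,820 = $35,619 (under)
Q3 2017–Q2 2018: $11,838 + $8,068 + $6,820 + $25,401 = $52,127 (under)
Q4 2017–Q3 2018: $8,068 + $6,820 + $25,401 + $765 = $41,054 (under)
Q1 2018–Q4 2018: $6,820 + $25,401 + $765 + $31,564 = $64,550 (over)
Q2 2018–Q1 2019: $25,401 + $765 + $31,564 + $2,812 = $60,542 (under)
1 window exceeds the threshold.

1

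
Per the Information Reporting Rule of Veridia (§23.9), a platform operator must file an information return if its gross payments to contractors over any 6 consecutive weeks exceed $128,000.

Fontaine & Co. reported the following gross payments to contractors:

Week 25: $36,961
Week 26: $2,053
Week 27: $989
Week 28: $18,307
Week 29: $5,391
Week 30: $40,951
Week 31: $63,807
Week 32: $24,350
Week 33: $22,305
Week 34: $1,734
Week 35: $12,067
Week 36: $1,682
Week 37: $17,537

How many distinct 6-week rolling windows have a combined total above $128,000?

5

Week 25–Week 30: $36,961 + $2,053 + $989 + $18,307 + $5,391 + $40,951 = $104,652 (under)
Week 26–Week 31: $2,053 + $989 + $18,307 + $5,391 + $40,951 + $63,807 = $131,498 (over)
Week 27–Week 32: $989 + $18,307 + $5,391 + $40,951 + $63,807 + $24,350 = $153,795 (over)
Week 28–Week 33: $18,307 + $5,391 + $40,951 + $63,807 + $24,350 + $22,305 = $175,111 (over)
Week 29–Week 34: $5,391 + $40,951 + $63,807 + $24,350 + $22,305 + $1,734 = $158,538 (over)
Week 30–Week 35: $40,951 + $63,807 + $24,350 + $22,305 + $1,734 + $12,067 = $165,214 (over)
Week 31–Week 36: $63,807 + $24,350 + $22,305 + $1,734 + $12,067 + $1,682 = $125,945 (under)
Week 32–Week 37: $24,350 + $22,305 + $1,734 + $12,067 + $1,682 + $17,537 = $79,675 (under)
5 windows exceed the threshold.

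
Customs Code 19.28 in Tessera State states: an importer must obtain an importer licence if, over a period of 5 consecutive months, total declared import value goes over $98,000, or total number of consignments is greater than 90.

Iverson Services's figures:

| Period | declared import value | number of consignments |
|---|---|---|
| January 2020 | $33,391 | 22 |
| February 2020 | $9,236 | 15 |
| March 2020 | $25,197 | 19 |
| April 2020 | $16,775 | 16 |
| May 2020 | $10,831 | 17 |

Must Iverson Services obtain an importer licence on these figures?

Total declared import value: $33,391 + $9,236 + $25,197 + $16,775 + $10,831 = $95,430 (≤ $98,000).
Total number of consignments: 22 + 15 + 19 + 16 + 17 = 89 (≤ 90).
The test is 'or': neither threshold is exceeded.

No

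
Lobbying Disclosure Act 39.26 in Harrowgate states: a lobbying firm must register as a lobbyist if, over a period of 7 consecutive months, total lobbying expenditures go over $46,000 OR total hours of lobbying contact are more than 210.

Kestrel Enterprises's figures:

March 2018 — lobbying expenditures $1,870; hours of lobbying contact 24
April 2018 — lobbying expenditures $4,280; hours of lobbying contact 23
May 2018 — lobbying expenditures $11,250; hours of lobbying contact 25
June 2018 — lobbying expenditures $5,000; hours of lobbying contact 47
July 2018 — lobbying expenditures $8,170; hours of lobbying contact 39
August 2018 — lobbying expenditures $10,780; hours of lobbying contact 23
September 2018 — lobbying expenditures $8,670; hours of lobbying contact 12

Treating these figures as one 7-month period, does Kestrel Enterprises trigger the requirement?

Total lobbying expenditures: $1,870 + $4,280 + $11,250 + $5,000 + $8,170 + $10,780 + $8,670 = $50,020 (> $46,000).
Total hours of lobbying contact: 24 + 23 + 25 + 47 + 39 + 23 + 12 = 193 (≤ 210).
The test is 'or': at least one threshold is exceeded.

Yes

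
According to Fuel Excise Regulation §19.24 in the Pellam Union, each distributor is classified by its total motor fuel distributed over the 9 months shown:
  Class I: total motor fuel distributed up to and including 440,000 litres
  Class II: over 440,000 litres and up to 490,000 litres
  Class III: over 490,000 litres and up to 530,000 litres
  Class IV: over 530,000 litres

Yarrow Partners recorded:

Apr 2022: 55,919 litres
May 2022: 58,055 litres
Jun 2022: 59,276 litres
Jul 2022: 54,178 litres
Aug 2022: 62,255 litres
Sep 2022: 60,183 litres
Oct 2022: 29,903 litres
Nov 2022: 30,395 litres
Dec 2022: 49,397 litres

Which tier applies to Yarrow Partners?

Class II

Total motor fuel distributed: 55,919 litres + 58,055 litres + 59,276 litres + 54,178 litres + 62,255 litres + 60,183 litres + 29,903 litres + 30,395 litres + 49,397 litres = 459,561 litres.
440,000 litres < 459,561 litres ≤ 490,000 litres, so Class II applies.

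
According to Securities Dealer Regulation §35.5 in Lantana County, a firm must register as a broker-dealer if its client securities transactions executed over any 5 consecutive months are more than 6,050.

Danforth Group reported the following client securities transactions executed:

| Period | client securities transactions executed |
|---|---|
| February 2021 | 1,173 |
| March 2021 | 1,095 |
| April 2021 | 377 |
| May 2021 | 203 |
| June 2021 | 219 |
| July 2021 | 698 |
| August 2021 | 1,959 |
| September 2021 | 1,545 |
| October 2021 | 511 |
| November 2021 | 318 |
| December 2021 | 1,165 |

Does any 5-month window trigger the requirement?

No

February 2021–June 2021: 1,173 + 1,095 + 377 + 203 + 219 = 3,067 (under)
March 2021–July 2021: 1,095 + 377 + 203 + 219 + 698 = 2,592 (under)
April 2021–August 2021: 377 + 203 + 219 + 698 + 1,959 = 3,456 (under)
May 2021–September 2021: 203 + 219 + 698 + 1,959 + 1,545 = 4,624 (under)
June 2021–October 2021: 219 + 698 + 1,959 + 1,545 + 511 = 4,932 (under)
July 2021–November 2021: 698 + 1,959 + 1,545 + 511 + 318 = 5,031 (under)
August 2021–December 2021: 1,959 + 1,545 + 511 + 318 + 1,165 = 5,498 (under)
No window exceeds 6,050.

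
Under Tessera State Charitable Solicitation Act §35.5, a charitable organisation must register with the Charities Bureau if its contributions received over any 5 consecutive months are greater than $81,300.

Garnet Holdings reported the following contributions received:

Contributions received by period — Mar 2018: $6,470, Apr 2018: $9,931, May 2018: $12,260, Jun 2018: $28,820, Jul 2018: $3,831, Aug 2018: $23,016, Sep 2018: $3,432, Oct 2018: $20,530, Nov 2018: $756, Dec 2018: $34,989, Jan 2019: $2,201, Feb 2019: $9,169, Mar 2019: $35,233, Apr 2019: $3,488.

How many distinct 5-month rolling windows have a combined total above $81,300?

Mar 2018–Jul 2018: $6,470 + $9,931 + $12,260 + $28,820 + $3,831 = $61,312 (under)
Apr 2018–Aug 2018: $9,931 + $12,260 + $28,820 + $3,831 + $23,016 = $77,858 (under)
May 2018–Sep 2018: $12,260 + $28,820 + $3,831 + $23,016 + $3,432 = $71,359 (under)
Jun 2018–Oct 2018: $28,820 + $3,831 + $23,016 + $3,432 + $20,530 = $79,629 (under)
Jul 2018–Nov 2018: $3,831 + $23,016 + $3,432 + $20,530 + $756 = $51,565 (under)
Aug 2018–Dec 2018: $23,016 + $3,432 + $20,530 + $756 + $34,989 = $82,723 (over)
Sep 2018–Jan 2019: $3,432 + $20,530 + $756 + $34,989 + $2,201 = $61,908 (under)
Oct 2018–Feb 2019: $20,530 + $756 + $34,989 + $2,201 + $9,169 = $67,645 (under)
Nov 2018–Mar 2019: $756 + $34,989 + $2,201 + $9,169 + $35,233 = $82,348 (over)
Dec 2018–Apr 2019: $34,989 + $2,201 + $9,169 + $35,233 + $3,488 = $85,080 (over)
3 windows exceed the threshold.

3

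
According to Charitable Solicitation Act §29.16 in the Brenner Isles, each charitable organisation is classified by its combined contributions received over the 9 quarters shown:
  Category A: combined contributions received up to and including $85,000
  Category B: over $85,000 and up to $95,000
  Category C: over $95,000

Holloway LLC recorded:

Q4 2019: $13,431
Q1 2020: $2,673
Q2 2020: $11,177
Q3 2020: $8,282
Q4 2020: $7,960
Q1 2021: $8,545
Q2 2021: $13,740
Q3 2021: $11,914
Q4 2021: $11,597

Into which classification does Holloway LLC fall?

Combined contributions received: $13,431 + $2,673 + $11,177 + $8,282 + $7,960 + $8,545 + $13,740 + $11,914 + $11,597 = $89,319.
$85,000 < $89,319 ≤ $95,000, so Category B applies.

Category B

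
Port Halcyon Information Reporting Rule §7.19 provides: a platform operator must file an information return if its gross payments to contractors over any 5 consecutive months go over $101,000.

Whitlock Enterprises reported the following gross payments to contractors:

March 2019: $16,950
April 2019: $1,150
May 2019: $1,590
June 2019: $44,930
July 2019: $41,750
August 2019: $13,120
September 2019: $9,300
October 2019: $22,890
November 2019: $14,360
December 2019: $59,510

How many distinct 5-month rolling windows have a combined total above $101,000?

March 2019–July 2019: $16,950 + $1,150 + $1,590 + $44,930 + $41,750 = $106,370 (over)
April 2019–August 2019: $1,150 + $1,590 + $44,930 + $41,750 + $13,120 = $102,540 (over)
May 2019–September 2019: $1,590 + $44,930 + $41,750 + $13,120 + $9,300 = $110,690 (over)
June 2019–October 2019: $44,930 + $41,750 + $13,120 + $9,300 + $22,890 = $131,990 (over)
July 2019–November 2019: $41,750 + $13,120 + $9,300 + $22,890 + $14,360 = $101,420 (over)
August 2019–December 2019: $13,120 + $9,300 + $22,890 + $14,360 + $59,510 = $119,180 (over)
6 windows exceed the threshold.

6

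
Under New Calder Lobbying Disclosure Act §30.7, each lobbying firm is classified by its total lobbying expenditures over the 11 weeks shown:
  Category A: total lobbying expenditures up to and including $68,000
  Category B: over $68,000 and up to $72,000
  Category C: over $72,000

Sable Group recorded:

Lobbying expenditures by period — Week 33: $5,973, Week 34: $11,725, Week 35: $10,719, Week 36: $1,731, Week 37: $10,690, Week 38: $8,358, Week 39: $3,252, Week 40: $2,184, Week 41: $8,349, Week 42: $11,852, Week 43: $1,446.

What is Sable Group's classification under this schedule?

Category C

Total lobbying expenditures: $5,973 + $11,725 + $10,719 + $1,731 + $10,690 + $8,358 + $3,252 + $2,184 + $8,349 + $11,852 + $1,446 = $76,279.
$76,279 > $72,000, so Category C applies.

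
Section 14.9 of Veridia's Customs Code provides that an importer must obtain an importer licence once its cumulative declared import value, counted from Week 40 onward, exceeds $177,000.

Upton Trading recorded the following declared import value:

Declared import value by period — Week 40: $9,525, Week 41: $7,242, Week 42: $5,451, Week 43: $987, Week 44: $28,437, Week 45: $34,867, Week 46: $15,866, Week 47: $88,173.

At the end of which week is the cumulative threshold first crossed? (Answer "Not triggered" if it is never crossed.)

Week 47

Through Week 40: $9,525
Through Week 41: $16,767
Through Week 42: $22,218
Through Week 43: $23,205
Through Week 44: $51,642
Through Week 45: $86,509
Through Week 46: $102,375
Through Week 47: $190,548 ← exceeds threshold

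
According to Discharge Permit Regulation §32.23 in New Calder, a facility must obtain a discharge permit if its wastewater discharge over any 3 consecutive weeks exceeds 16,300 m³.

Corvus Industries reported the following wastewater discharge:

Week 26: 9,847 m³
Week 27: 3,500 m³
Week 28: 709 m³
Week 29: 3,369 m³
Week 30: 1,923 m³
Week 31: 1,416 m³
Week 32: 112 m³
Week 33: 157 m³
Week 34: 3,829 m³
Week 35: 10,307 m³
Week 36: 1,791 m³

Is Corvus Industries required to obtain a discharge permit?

Week 26–Week 28: 9,847 m³ + 3,500 m³ + 709 m³ = 14,056 m³ (under)
Week 27–Week 29: 3,500 m³ + 709 m³ + 3,369 m³ = 7,578 m³ (under)
Week 28–Week 30: 709 m³ + 3,369 m³ + 1,923 m³ = 6,001 m³ (under)
Week 29–Week 31: 3,369 m³ + 1,923 m³ + 1,416 m³ = 6,708 m³ (under)
Week 30–Week 32: 1,923 m³ + 1,416 m³ + 112 m³ = 3,451 m³ (under)
Week 31–Week 33: 1,416 m³ + 112 m³ + 157 m³ = 1,685 m³ (under)
Week 32–Week 34: 112 m³ + 157 m³ + 3,829 m³ = 4,098 m³ (under)
Week 33–Week 35: 157 m³ + 3,829 m³ + 10,307 m³ = 14,293 m³ (under)
Week 34–Week 36: 3,829 m³ + 10,307 m³ + 1,791 m³ = 15,927 m³ (under)
No window exceeds 16,300 m³.

No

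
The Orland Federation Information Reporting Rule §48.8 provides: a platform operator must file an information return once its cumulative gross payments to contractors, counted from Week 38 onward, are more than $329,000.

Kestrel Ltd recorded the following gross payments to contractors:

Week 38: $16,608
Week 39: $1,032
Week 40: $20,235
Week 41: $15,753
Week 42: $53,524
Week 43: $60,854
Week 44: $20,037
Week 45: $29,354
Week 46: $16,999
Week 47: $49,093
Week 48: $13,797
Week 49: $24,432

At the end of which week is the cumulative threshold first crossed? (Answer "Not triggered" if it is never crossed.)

Not triggered

Through Week 38: $16,608
Through Week 39: $17,640
Through Week 40: $37,875
Through Week 41: $53,628
Through Week 42: $107,152
Through Week 43: $168,006
Through Week 44: $188,043
Through Week 45: $217,397
Through Week 46: $234,396
Through Week 47: $283,489
Through Week 48: $297,286
Through Week 49: $321,718
Final cumulative total $321,718 ≤ $329,000; the threshold is never exceeded.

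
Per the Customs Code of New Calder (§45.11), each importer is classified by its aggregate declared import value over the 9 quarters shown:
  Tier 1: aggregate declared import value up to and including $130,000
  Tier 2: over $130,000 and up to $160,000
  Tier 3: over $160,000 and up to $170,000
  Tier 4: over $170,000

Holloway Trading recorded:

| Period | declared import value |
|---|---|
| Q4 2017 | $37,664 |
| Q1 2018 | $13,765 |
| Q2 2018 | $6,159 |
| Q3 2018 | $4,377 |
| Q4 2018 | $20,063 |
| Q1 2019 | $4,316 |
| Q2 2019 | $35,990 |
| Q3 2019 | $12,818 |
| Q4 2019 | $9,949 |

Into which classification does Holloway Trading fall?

Aggregate declared import value: $37,664 + $13,765 + $6,159 + $4,377 + $20,063 + $4,316 + $35,990 + $12,818 + $9,949 = $145,101.
$130,000 < $145,101 ≤ $160,000, so Tier 2 applies.

Tier 2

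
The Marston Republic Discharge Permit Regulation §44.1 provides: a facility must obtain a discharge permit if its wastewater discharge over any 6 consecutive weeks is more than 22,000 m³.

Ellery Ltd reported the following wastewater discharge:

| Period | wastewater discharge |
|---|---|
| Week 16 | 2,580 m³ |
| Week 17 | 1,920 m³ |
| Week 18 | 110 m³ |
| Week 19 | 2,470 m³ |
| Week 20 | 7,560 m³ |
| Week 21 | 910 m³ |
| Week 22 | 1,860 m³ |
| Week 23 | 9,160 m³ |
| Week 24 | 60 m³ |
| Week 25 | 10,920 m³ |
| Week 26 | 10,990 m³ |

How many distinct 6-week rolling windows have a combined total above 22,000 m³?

Week 16–Week 21: 2,580 m³ + 1,920 m³ + 110 m³ + 2,470 m³ + 7,560 m³ + 910 m³ = 15,550 m³ (under)
Week 17–Week 22: 1,920 m³ + 110 m³ + 2,470 m³ + 7,560 m³ + 910 m³ + 1,860 m³ = 14,830 m³ (under)
Week 18–Week 23: 110 m³ + 2,470 m³ + 7,560 m³ + 910 m³ + 1,860 m³ + 9,160 m³ = 22,070 m³ (over)
Week 19–Week 24: 2,470 m³ + 7,560 m³ + 910 m³ + 1,860 m³ + 9,160 m³ + 60 m³ = 22,020 m³ (over)
Week 20–Week 25: 7,560 m³ + 910 m³ + 1,860 m³ + 9,160 m³ + 60 m³ + 10,920 m³ = 30,470 m³ (over)
Week 21–Week 26: 910 m³ + 1,860 m³ + 9,160 m³ + 60 m³ + 10,920 m³ + 10,990 m³ = 33,900 m³ (over)
4 windows exceed the threshold.

4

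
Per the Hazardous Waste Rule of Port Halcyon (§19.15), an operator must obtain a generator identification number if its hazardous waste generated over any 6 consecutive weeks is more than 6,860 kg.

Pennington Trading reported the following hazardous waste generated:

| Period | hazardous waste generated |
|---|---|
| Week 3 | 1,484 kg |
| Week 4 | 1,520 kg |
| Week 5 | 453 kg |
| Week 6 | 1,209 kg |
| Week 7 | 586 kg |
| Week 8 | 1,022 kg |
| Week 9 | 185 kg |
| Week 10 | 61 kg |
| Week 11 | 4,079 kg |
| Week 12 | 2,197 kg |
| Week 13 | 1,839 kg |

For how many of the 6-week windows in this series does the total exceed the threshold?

3

Week 3–Week 8: 1,484 kg + 1,520 kg + 453 kg + 1,209 kg + 586 kg + 1,022 kg = 6,274 kg (under)
Week 4–Week 9: 1,520 kg + 453 kg + 1,209 kg + 586 kg + 1,022 kg + 185 kg = 4,975 kg (under)
Week 5–Week 10: 453 kg + 1,209 kg + 586 kg + 1,022 kg + 185 kg + 61 kg = 3,516 kg (under)
Week 6–Week 11: 1,209 kg + 586 kg + 1,022 kg + 185 kg + 61 kg + 4,079 kg = 7,142 kg (over)
Week 7–Week 12: 586 kg + 1,022 kg + 185 kg + 61 kg + 4,079 kg + 2,197 kg = 8,130 kg (over)
Week 8–Week 13: 1,022 kg + 185 kg + 61 kg + 4,079 kg + 2,197 kg + 1,839 kg = 9,383 kg (over)
3 windows exceed the threshold.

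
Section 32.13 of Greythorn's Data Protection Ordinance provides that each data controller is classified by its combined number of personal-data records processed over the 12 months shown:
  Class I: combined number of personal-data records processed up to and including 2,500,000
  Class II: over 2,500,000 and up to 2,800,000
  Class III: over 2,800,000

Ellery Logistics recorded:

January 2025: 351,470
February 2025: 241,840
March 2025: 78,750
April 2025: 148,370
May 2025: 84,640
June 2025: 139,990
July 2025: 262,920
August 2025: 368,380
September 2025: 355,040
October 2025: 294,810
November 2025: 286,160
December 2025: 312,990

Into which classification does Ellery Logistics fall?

Class III

Combined number of personal-data records processed: 351,470 + 241,840 + 78,750 + 148,370 + 84,640 + 139,990 + 262,920 + 368,380 + 355,040 + 294,810 + 286,160 + 312,990 = 2,925,360.
2,925,360 > 2,800,000, so Class III applies.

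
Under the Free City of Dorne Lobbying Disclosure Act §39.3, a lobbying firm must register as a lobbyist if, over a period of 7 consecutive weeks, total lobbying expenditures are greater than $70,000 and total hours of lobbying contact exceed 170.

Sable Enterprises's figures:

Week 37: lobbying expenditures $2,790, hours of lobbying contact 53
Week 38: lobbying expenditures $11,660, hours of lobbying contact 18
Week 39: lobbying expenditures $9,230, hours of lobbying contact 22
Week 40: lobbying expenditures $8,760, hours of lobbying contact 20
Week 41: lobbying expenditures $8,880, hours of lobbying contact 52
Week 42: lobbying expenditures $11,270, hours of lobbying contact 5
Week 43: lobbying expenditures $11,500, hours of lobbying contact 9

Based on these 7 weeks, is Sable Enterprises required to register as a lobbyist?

No

Total lobbying expenditures: $2,790 + $11,660 + $9,230 + $8,760 + $8,880 + $11,270 + $11,500 = $64,090 (≤ $70,000).
Total hours of lobbying contact: 53 + 18 + 22 + 20 + 52 + 5 + 9 = 179 (> 170).
The test is 'and': the rule requires both, and at least one is not exceeded.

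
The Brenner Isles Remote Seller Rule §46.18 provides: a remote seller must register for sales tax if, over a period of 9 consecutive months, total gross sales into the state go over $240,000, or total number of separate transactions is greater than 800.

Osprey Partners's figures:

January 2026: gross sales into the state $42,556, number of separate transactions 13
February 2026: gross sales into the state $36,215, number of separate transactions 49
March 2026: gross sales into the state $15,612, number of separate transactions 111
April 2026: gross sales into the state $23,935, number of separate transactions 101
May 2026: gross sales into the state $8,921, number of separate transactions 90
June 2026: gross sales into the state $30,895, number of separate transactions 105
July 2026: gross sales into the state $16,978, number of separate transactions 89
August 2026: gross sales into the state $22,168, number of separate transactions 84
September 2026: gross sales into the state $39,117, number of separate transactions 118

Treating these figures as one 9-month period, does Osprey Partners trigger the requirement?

Total gross sales into the state: $42,556 + $36,215 + $15,612 + $23,935 + $8,921 + $30,895 + $16,978 + $22,168 + $39,117 = $236,397 (≤ $240,000).
Total number of separate transactions: 13 + 49 + 111 + 101 + 90 + 105 + 89 + 84 + 118 = 760 (≤ 800).
The test is 'or': neither threshold is exceeded.

No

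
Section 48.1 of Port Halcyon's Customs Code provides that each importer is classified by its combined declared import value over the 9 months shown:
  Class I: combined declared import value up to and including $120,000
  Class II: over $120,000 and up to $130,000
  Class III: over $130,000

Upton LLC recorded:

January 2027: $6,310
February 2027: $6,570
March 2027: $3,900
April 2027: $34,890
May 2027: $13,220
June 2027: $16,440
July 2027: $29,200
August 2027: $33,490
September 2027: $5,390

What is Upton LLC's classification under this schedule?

Class III

Combined declared import value: $6,310 + $6,570 + $3,900 + $34,890 + $13,220 + $16,440 + $29,200 + $33,490 + $5,390 = $149,410.
$149,410 > $130,000, so Class III applies.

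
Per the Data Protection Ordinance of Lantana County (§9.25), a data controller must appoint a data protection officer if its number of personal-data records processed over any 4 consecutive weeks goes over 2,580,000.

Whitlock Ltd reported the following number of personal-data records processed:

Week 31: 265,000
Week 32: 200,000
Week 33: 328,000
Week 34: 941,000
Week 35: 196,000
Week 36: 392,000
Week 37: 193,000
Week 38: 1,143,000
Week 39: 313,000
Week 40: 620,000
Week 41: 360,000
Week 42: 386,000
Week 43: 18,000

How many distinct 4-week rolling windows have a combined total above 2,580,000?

0

Week 31–Week 34: 265,000 + 200,000 + 328,000 + 941,000 = 1,734,000 (under)
Week 32–Week 35: 200,000 + 328,000 + 941,000 + 196,000 = 1,665,000 (under)
Week 33–Week 36: 328,000 + 941,000 + 196,000 + 392,000 = 1,857,000 (under)
Week 34–Week 37: 941,000 + 196,000 + 392,000 + 193,000 = 1,722,000 (under)
Week 35–Week 38: 196,000 + 392,000 + 193,000 + 1,143,000 = 1,924,000 (under)
Week 36–Week 39: 392,000 + 193,000 + 1,143,000 + 313,000 = 2,041,000 (under)
Week 37–Week 40: 193,000 + 1,143,000 + 313,000 + 620,000 = 2,269,000 (under)
Week 38–Week 41: 1,143,000 + 313,000 + 620,000 + 360,000 = 2,436,000 (under)
Week 39–Week 42: 313,000 + 620,000 + 360,000 + 386,000 = 1,679,000 (under)
Week 40–Week 43: 620,000 + 360,000 + 386,000 + 18,000 = 1,384,000 (under)
0 windows exceed the threshold.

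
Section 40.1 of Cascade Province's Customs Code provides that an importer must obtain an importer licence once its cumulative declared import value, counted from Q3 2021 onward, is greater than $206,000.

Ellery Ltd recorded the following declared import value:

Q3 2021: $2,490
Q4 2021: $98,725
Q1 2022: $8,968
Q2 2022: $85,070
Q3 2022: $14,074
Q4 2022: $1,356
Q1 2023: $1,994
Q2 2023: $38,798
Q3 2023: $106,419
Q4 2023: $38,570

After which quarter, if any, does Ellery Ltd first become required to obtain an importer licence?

Through Q3 2021: $2,490
Through Q4 2021: $101,215
Through Q1 2022: $110,183
Through Q2 2022: $195,253
Through Q3 2022: $209,327 ← exceeds threshold

Q3 2022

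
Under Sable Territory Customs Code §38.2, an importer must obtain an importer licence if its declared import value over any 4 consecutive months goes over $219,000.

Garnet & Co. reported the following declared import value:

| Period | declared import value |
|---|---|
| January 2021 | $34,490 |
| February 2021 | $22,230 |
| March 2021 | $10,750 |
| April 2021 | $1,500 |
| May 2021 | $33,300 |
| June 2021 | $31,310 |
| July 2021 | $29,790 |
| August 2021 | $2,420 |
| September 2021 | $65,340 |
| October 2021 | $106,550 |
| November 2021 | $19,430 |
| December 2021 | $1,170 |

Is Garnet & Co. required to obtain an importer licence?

January 2021–April 2021: $34,490 + $22,230 + $10,750 + $1,500 = $68,970 (under)
February 2021–May 2021: $22,230 + $10,750 + $1,500 + $33,300 = $67,780 (under)
March 2021–June 2021: $10,750 + $1,500 + $33,300 + $31,310 = $76,860 (under)
April 2021–July 2021: $1,500 + $33,300 + $31,310 + $29,790 = $95,900 (under)
May 2021–August 2021: $33,300 + $31,310 + $29,790 + $2,420 = $96,820 (under)
June 2021–September 2021: $31,310 + $29,790 + $2,420 + $65,340 = $128,860 (under)
July 2021–October 2021: $29,790 + $2,420 + $65,340 + $106,550 = $204,100 (under)
August 2021–November 2021: $2,420 + $65,340 + $106,550 + $19,430 = $193,740 (under)
September 2021–December 2021: $65,340 + $106,550 + $19,430 + $1,170 = $192,490 (under)
No window exceeds $219,000.

No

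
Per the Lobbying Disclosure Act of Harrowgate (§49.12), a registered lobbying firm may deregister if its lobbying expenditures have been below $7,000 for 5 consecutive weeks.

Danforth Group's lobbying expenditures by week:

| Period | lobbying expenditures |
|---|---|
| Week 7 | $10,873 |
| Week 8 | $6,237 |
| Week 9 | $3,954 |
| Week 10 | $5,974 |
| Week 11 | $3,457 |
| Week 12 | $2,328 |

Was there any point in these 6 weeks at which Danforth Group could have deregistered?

Yes

Weeks below $7,000: Week 8, Week 9, Week 10, Week 11, Week 12.
Longest run of consecutive weeks below the threshold: 5.
5 ≥ 5, so Danforth Group became eligible.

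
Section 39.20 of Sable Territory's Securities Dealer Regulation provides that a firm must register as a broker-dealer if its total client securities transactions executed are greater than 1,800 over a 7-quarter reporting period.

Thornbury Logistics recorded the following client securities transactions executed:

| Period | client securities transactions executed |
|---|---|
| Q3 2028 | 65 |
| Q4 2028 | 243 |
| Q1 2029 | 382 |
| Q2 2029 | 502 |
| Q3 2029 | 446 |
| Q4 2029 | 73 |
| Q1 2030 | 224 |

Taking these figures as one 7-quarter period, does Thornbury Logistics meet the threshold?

Total client securities transactions executed: 65 + 243 + 382 + 502 + 446 + 73 + 224 = 1,935.
1,935 > 1,800, so the threshold is exceeded.

Yes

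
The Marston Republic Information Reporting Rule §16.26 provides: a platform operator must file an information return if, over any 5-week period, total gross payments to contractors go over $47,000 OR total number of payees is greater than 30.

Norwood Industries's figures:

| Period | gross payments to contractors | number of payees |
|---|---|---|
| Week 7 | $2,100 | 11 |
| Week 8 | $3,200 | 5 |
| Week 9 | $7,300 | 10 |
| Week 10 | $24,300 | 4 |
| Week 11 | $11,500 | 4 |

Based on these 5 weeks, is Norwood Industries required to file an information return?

Total gross payments to contractors: $2,100 + $3,200 + $7,300 + $24,300 + $11,500 = $48,400 (> $47,000).
Total number of payees: 11 + 5 + 10 + 4 + 4 = 34 (> 30).
The test is 'or': at least one threshold is exceeded.

Yes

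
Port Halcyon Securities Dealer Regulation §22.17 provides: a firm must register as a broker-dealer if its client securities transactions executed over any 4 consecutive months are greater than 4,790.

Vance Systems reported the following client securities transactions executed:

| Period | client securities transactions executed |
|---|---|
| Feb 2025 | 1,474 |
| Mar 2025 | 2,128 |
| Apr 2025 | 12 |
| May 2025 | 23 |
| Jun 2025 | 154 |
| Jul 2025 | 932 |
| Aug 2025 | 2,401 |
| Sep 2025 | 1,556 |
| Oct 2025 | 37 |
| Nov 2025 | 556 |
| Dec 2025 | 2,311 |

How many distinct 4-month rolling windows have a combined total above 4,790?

Feb 2025–May 2025: 1,474 + 2,128 + 12 + 23 = 3,637 (under)
Mar 2025–Jun 2025: 2,128 + 12 + 23 + 154 = 2,317 (under)
Apr 2025–Jul 2025: 12 + 23 + 154 + 932 = 1,121 (under)
May 2025–Aug 2025: 23 + 154 + 932 + 2,401 = 3,510 (under)
Jun 2025–Sep 2025: 154 + 932 + 2,401 + 1,556 = 5,043 (over)
Jul 2025–Oct 2025: 932 + 2,401 + 1,556 + 37 = 4,926 (over)
Aug 2025–Nov 2025: 2,401 + 1,556 + 37 + 556 = 4,550 (under)
Sep 2025–Dec 2025: 1,556 + 37 + 556 + 2,311 = 4,460 (under)
2 windows exceed the threshold.

2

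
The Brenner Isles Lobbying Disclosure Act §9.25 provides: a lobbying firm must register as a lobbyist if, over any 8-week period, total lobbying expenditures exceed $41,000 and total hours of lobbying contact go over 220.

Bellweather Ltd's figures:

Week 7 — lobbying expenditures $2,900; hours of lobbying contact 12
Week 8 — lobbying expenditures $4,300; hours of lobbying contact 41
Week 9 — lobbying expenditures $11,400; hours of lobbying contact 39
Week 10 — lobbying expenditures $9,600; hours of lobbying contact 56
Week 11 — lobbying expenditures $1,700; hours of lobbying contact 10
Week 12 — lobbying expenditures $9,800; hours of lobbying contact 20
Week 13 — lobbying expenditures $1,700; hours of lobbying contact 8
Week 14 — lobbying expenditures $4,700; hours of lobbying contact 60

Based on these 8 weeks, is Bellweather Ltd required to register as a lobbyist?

Total lobbying expenditures: $2,900 + $4,300 + $11,400 + $9,600 + $1,700 + $9,800 + $1,700 + $4,700 = $46,100 (> $41,000).
Total hours of lobbying contact: 12 + 41 + 39 + 56 + 10 + 20 + 8 + 60 = 246 (> 220).
The test is 'and': both thresholds are exceeded.

Yes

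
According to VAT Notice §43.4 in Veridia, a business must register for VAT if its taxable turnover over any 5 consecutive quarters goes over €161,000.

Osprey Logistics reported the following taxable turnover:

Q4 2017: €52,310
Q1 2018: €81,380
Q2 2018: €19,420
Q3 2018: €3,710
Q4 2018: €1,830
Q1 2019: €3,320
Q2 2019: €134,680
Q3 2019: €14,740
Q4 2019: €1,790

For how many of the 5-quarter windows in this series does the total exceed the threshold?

Q4 2017–Q4 2018: €52,310 + €81,380 + €19,420 + €3,710 + €1,830 = €158,650 (under)
Q1 2018–Q1 2019: €81,380 + €19,420 + €3,710 + €1,830 + €3,320 = €109,660 (under)
Q2 2018–Q2 2019: €19,420 + €3,710 + €1,830 + €3,320 + €134,680 = €162,960 (over)
Q3 2018–Q3 2019: €3,710 + €1,830 + €3,320 + €134,680 + €14,740 = €158,280 (under)
Q4 2018–Q4 2019: €1,830 + €3,320 + €134,680 + €14,740 + €1,790 = €156,360 (under)
1 window exceeds the threshold.

1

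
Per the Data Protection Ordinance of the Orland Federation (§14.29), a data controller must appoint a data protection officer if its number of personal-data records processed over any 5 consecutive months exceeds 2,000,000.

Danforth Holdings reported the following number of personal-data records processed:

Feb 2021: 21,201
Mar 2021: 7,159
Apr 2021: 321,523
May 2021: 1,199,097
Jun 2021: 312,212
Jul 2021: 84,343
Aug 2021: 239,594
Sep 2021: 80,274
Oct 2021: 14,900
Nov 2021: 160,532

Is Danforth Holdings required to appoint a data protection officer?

Yes

Feb 2021–Jun 2021: 21,201 + 7,159 + 321,523 + 1,199,097 + 312,212 = 1,861,192 (under)
Mar 2021–Jul 2021: 7,159 + 321,523 + 1,199,097 + 312,212 + 84,343 = 1,924,334 (under)
Apr 2021–Aug 2021: 321,523 + 1,199,097 + 312,212 + 84,343 + 239,594 = 2,156,769 (over)
May 2021–Sep 2021: 1,199,097 + 312,212 + 84,343 + 239,594 + 80,274 = 1,915,520 (under)
Jun 2021–Oct 2021: 312,212 + 84,343 + 239,594 + 80,274 + 14,900 = 731,323 (under)
Jul 2021–Nov 2021: 84,343 + 239,594 + 80,274 + 14,900 + 160,532 = 579,643 (under)
At least one window exceeds 2,000,000.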